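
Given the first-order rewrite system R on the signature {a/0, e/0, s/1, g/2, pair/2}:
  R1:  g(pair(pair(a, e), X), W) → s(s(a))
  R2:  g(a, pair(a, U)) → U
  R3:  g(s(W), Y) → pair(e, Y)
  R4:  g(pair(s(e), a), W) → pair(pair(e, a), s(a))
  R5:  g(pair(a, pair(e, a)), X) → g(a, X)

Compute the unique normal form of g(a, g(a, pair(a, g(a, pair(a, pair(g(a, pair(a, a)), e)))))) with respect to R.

1. g(a, g(a, pair(a, g(a, pair(a, pair(g(a, pair(a, a)), e))))))  →  g(a, g(a, pair(a, pair(g(a, pair(a, a)), e))))   [R2 at 2]
2. g(a, g(a, pair(a, pair(g(a, pair(a, a)), e))))  →  g(a, pair(g(a, pair(a, a)), e))   [R2 at 2]
3. g(a, pair(g(a, pair(a, a)), e))  →  g(a, pair(a, e))   [R2 at 2.1]
4. g(a, pair(a, e))  →  e   [R2 at ε]

e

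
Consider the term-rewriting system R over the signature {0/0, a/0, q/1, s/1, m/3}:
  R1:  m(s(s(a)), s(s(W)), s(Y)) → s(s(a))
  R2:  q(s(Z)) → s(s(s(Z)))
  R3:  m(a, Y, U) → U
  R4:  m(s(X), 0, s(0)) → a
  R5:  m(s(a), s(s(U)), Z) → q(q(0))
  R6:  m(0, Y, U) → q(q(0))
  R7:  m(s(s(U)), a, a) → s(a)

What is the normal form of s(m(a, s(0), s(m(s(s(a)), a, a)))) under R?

s(s(s(a)))

1. s(m(a, s(0), s(m(s(s(a)), a, a))))  →  s(s(m(s(s(a)), a, a)))   [R3 at 1]
2. s(s(m(s(s(a)), a, a)))  →  s(s(s(a)))   [R7 at 1.1]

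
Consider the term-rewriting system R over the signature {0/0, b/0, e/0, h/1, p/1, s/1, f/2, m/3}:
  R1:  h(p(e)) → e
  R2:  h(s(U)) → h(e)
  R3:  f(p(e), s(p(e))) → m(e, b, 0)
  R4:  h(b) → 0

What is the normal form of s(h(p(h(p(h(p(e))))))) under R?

s(e)

1. s(h(p(h(p(h(p(e)))))))  →  s(h(p(h(p(e)))))   [R1 at 1.1.1.1.1]
2. s(h(p(h(p(e)))))  →  s(h(p(e)))   [R1 at 1.1.1]
3. s(h(p(e)))  →  s(e)   [R1 at 1]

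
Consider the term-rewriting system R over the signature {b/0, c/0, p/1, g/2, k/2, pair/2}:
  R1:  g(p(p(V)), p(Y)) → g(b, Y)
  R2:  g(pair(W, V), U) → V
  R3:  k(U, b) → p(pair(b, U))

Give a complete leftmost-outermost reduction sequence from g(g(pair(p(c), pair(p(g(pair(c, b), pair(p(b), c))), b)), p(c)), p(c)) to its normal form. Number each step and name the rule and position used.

b

1. g(g(pair(p(c), pair(p(g(pair(c, b), pair(p(b), c))), b)), p(c)), p(c))  →  g(pair(p(g(pair(c, b), pair(p(b), c))), b), p(c))   [R2 at 1]
2. g(pair(p(g(pair(c, b), pair(p(b), c))), b), p(c))  →  b   [R2 at ε]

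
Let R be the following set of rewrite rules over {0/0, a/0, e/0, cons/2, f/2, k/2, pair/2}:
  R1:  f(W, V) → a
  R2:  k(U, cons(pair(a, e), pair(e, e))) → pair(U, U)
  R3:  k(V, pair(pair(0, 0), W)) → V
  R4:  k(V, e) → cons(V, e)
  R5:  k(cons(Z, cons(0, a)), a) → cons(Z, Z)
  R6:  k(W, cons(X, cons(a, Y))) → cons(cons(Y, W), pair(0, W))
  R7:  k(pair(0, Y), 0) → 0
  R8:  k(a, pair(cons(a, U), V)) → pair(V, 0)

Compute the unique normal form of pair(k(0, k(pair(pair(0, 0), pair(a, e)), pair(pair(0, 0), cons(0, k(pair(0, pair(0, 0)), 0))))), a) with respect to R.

1. pair(k(0, k(pair(pair(0, 0), pair(a, e)), pair(pair(0, 0), cons(0, k(pair(0, pair(0, 0)), 0))))), a)  →  pair(k(0, pair(pair(0, 0), pair(a, e))), a)   [R3 at 1.2]
2. pair(k(0, pair(pair(0, 0), pair(a, e))), a)  →  pair(0, a)   [R3 at 1]

pair(0, a)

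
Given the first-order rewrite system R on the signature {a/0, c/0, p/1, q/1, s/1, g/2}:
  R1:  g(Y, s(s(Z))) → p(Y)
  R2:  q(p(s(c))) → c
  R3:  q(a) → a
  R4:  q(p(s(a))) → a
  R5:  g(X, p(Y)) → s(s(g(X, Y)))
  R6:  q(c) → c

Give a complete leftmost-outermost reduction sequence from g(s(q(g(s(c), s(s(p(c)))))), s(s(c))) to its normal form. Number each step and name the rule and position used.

1. g(s(q(g(s(c), s(s(p(c)))))), s(s(c)))  →  p(s(q(g(s(c), s(s(p(c)))))))   [R1 at ε]
2. p(s(q(g(s(c), s(s(p(c)))))))  →  p(s(q(p(s(c)))))   [R1 at 1.1.1]
3. p(s(q(p(s(c)))))  →  p(s(c))   [R2 at 1.1]

p(s(c))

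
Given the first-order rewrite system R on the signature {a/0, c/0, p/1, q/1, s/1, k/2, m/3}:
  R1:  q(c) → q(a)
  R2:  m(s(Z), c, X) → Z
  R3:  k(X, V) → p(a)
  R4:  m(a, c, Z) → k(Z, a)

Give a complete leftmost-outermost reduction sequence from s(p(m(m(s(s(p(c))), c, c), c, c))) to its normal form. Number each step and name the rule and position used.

s(p(p(c)))

1. s(p(m(m(s(s(p(c))), c, c), c, c)))  →  s(p(m(s(p(c)), c, c)))   [R2 at 1.1.1]
2. s(p(m(s(p(c)), c, c)))  →  s(p(p(c)))   [R2 at 1.1]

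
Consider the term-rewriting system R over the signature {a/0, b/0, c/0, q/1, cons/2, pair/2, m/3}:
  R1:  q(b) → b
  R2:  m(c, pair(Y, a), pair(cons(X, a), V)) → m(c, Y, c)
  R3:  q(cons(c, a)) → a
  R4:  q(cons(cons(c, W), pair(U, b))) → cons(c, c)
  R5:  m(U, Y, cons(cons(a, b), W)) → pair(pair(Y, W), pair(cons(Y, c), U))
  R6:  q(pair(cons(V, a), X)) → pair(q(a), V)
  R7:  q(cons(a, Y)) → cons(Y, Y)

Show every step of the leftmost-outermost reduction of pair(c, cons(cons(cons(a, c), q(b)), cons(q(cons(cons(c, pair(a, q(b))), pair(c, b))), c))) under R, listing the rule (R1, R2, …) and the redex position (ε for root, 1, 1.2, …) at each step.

pair(c, cons(cons(cons(a, c), b), cons(cons(c, c), c)))

1. pair(c, cons(cons(cons(a, c), q(b)), cons(q(cons(cons(c, pair(a, q(b))), pair(c, b))), c)))  →  pair(c, cons(cons(cons(a, c), b), cons(q(cons(cons(c, pair(a, q(b))), pair(c, b))), c)))   [R1 at 2.1.2]
2. pair(c, cons(cons(cons(a, c), b), cons(q(cons(cons(c, pair(a, q(b))), pair(c, b))), c)))  →  pair(c, cons(cons(cons(a, c), b), cons(cons(c, c), c)))   [R4 at 2.2.1]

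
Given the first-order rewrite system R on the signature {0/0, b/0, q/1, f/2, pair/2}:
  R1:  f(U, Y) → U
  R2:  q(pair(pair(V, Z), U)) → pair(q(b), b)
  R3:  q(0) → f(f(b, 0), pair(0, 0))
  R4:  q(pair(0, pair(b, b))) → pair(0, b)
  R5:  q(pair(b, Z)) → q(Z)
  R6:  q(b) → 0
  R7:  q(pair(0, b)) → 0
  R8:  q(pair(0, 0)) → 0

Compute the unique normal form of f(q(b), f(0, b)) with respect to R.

0

1. f(q(b), f(0, b))  →  q(b)   [R1 at ε]
2. q(b)  →  0   [R6 at ε]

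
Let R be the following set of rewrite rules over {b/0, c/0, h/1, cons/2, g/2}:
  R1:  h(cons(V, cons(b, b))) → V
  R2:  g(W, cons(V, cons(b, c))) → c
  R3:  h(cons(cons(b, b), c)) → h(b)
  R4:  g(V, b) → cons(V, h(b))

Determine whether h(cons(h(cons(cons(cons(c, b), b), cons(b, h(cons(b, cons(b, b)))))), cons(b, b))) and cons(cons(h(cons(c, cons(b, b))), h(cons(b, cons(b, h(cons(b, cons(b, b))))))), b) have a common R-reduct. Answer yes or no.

yes — NF(t₁) = cons(cons(c, b), b), NF(t₂) = cons(cons(c, b), b)

Reduce t₁ = h(cons(h(cons(cons(cons(c, b), b), cons(b, h(cons(b, cons(b, b)))))), cons(b, b))):
1. h(cons(h(cons(cons(cons(c, b), b), cons(b, h(cons(b, cons(b, b)))))), cons(b, b)))  →  h(cons(cons(cons(c, b), b), cons(b, h(cons(b, cons(b, b))))))   [R1 at ε]
2. h(cons(cons(cons(c, b), b), cons(b, h(cons(b, cons(b, b))))))  →  h(cons(cons(cons(c, b), b), cons(b, b)))   [R1 at 1.2.2]
3. h(cons(cons(cons(c, b), b), cons(b, b)))  →  cons(cons(c, b), b)   [R1 at ε]

Reduce t₂ = cons(cons(h(cons(c, cons(b, b))), h(cons(b, cons(b, h(cons(b, cons(b, b))))))), b):
1. cons(cons(h(cons(c, cons(b, b))), h(cons(b, cons(b, h(cons(b, cons(b, b))))))), b)  →  cons(cons(c, h(cons(b, cons(b, h(cons(b, cons(b, b))))))), b)   [R1 at 1.1]
2. cons(cons(c, h(cons(b, cons(b, h(cons(b, cons(b, b))))))), b)  →  cons(cons(c, h(cons(b, cons(b, b)))), b)   [R1 at 1.2.1.2.2]
3. cons(cons(c, h(cons(b, cons(b, b)))), b)  →  cons(cons(c, b), b)   [R1 at 1.2]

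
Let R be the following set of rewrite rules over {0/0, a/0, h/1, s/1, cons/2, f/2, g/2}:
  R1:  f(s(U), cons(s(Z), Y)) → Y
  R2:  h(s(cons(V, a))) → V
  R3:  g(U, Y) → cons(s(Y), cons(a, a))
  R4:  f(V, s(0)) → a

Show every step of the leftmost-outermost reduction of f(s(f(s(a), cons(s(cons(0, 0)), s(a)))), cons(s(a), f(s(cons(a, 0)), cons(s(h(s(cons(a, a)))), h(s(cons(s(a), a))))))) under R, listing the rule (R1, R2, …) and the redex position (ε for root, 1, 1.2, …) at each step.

1. f(s(f(s(a), cons(s(cons(0, 0)), s(a)))), cons(s(a), f(s(cons(a, 0)), cons(s(h(s(cons(a, a)))), h(s(cons(s(a), a)))))))  →  f(s(cons(a, 0)), cons(s(h(s(cons(a, a)))), h(s(cons(s(a), a)))))   [R1 at ε]
2. f(s(cons(a, 0)), cons(s(h(s(cons(a, a)))), h(s(cons(s(a), a)))))  →  h(s(cons(s(a), a)))   [R1 at ε]
3. h(s(cons(s(a), a)))  →  s(a)   [R2 at ε]

s(a)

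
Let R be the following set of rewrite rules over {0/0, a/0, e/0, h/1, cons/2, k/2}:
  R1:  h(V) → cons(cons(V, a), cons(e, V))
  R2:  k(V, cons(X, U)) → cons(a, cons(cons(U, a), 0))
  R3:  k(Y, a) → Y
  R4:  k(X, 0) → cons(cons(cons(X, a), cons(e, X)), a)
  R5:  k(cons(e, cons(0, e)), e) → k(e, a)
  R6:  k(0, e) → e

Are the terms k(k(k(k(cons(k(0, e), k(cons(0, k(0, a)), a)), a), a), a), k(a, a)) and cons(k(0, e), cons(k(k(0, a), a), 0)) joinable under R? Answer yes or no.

Reduce t₁ = k(k(k(k(cons(k(0, e), k(cons(0, k(0, a)), a)), a), a), a), k(a, a)):
1. k(k(k(k(cons(k(0, e), k(cons(0, k(0, a)), a)), a), a), a), k(a, a))  →  k(k(k(cons(k(0, e), k(cons(0, k(0, a)), a)), a), a), k(a, a))   [R3 at 1]
2. k(k(k(cons(k(0, e), k(cons(0, k(0, a)), a)), a), a), k(a, a))  →  k(k(cons(k(0, e), k(cons(0, k(0, a)), a)), a), k(a, a))   [R3 at 1]
3. k(k(cons(k(0, e), k(cons(0, k(0, a)), a)), a), k(a, a))  →  k(cons(k(0, e), k(cons(0, k(0, a)), a)), k(a, a))   [R3 at 1]
4. k(cons(k(0, e), k(cons(0, k(0, a)), a)), k(a, a))  →  k(cons(e, k(cons(0, k(0, a)), a)), k(a, a))   [R6 at 1.1]
5. k(cons(e, k(cons(0, k(0, a)), a)), k(a, a))  →  k(cons(e, cons(0, k(0, a))), k(a, a))   [R3 at 1.2]
6. k(cons(e, cons(0, k(0, a))), k(a, a))  →  k(cons(e, cons(0, 0)), k(a, a))   [R3 at 1.2.2]
7. k(cons(e, cons(0, 0)), k(a, a))  →  k(cons(e, cons(0, 0)), a)   [R3 at 2]
8. k(cons(e, cons(0, 0)), a)  →  cons(e, cons(0, 0))   [R3 at ε]

Reduce t₂ = cons(k(0, e), cons(k(k(0, a), a), 0)):
1. cons(k(0, e), cons(k(k(0, a), a), 0))  →  cons(e, cons(k(k(0, a), a), 0))   [R6 at 1]
2. cons(e, cons(k(k(0, a), a), 0))  →  cons(e, cons(k(0, a), 0))   [R3 at 2.1]
3. cons(e, cons(k(0, a), 0))  →  cons(e, cons(0, 0))   [R3 at 2.1]

yes — NF(t₁) = cons(e, cons(0, 0)), NF(t₂) = cons(e, cons(0, 0))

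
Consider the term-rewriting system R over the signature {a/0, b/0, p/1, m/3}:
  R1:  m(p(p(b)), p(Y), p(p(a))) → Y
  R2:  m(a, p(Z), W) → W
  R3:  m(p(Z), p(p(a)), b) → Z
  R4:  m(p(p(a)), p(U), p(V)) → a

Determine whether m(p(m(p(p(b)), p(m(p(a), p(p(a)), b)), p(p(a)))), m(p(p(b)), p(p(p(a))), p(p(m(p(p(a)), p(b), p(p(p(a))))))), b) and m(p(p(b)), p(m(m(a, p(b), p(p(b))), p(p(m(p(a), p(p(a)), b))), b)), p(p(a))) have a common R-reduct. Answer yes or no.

no — NF(t₁) = a, NF(t₂) = p(b)

Reduce t₁ = m(p(m(p(p(b)), p(m(p(a), p(p(a)), b)), p(p(a)))), m(p(p(b)), p(p(p(a))), p(p(m(p(p(a)), p(b), p(p(p(a))))))), b):
1. m(p(m(p(p(b)), p(m(p(a), p(p(a)), b)), p(p(a)))), m(p(p(b)), p(p(p(a))), p(p(m(p(p(a)), p(b), p(p(p(a))))))), b)  →  m(p(m(p(a), p(p(a)), b)), m(p(p(b)), p(p(p(a))), p(p(m(p(p(a)), p(b), p(p(p(a))))))), b)   [R1 at 1.1]
2. m(p(m(p(a), p(p(a)), b)), m(p(p(b)), p(p(p(a))), p(p(m(p(p(a)), p(b), p(p(p(a))))))), b)  →  m(p(a), m(p(p(b)), p(p(p(a))), p(p(m(p(p(a)), p(b), p(p(p(a))))))), b)   [R3 at 1.1]
3. m(p(a), m(p(p(b)), p(p(p(a))), p(p(m(p(p(a)), p(b), p(p(p(a))))))), b)  →  m(p(a), m(p(p(b)), p(p(p(a))), p(p(a))), b)   [R4 at 2.3.1.1]
4. m(p(a), m(p(p(b)), p(p(p(a))), p(p(a))), b)  →  m(p(a), p(p(a)), b)   [R1 at 2]
5. m(p(a), p(p(a)), b)  →  a   [R3 at ε]

Reduce t₂ = m(p(p(b)), p(m(m(a, p(b), p(p(b))), p(p(m(p(a), p(p(a)), b))), b)), p(p(a))):
1. m(p(p(b)), p(m(m(a, p(b), p(p(b))), p(p(m(p(a), p(p(a)), b))), b)), p(p(a)))  →  m(m(a, p(b), p(p(b))), p(p(m(p(a), p(p(a)), b))), b)   [R1 at ε]
2. m(m(a, p(b), p(p(b))), p(p(m(p(a), p(p(a)), b))), b)  →  m(p(p(b)), p(p(m(p(a), p(p(a)), b))), b)   [R2 at 1]
3. m(p(p(b)), p(p(m(p(a), p(p(a)), b))), b)  →  m(p(p(b)), p(p(a)), b)   [R3 at 2.1.1]
4. m(p(p(b)), p(p(a)), b)  →  p(b)   [R3 at ε]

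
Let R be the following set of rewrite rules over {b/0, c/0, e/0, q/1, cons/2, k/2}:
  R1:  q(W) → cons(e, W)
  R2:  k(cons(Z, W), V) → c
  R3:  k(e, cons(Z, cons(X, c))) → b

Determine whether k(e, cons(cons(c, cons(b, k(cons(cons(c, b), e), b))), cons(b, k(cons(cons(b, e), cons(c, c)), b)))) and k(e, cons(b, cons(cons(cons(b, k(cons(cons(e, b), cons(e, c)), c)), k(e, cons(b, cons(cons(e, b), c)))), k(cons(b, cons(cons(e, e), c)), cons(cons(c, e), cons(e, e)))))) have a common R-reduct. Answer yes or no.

yes — NF(t₁) = b, NF(t₂) = b

Reduce t₁ = k(e, cons(cons(c, cons(b, k(cons(cons(c, b), e), b))), cons(b, k(cons(cons(b, e), cons(c, c)), b)))):
1. k(e, cons(cons(c, cons(b, k(cons(cons(c, b), e), b))), cons(b, k(cons(cons(b, e), cons(c, c)), b))))  →  k(e, cons(cons(c, cons(b, c)), cons(b, k(cons(cons(b, e), cons(c, c)), b))))   [R2 at 2.1.2.2]
2. k(e, cons(cons(c, cons(b, c)), cons(b, k(cons(cons(b, e), cons(c, c)), b))))  →  k(e, cons(cons(c, cons(b, c)), cons(b, c)))   [R2 at 2.2.2]
3. k(e, cons(cons(c, cons(b, c)), cons(b, c)))  →  b   [R3 at ε]

Reduce t₂ = k(e, cons(b, cons(cons(cons(b, k(cons(cons(e, b), cons(e, c)), c)), k(e, cons(b, cons(cons(e, b), c)))), k(cons(b, cons(cons(e, e), c)), cons(cons(c, e), cons(e, e)))))):
1. k(e, cons(b, cons(cons(cons(b, k(cons(cons(e, b), cons(e, c)), c)), k(e, cons(b, cons(cons(e, b), c)))), k(cons(b, cons(cons(e, e), c)), cons(cons(c, e), cons(e, e))))))  →  k(e, cons(b, cons(cons(cons(b, c), k(e, cons(b, cons(cons(e, b), c)))), k(cons(b, cons(cons(e, e), c)), cons(cons(c, e), cons(e, e))))))   [R2 at 2.2.1.1.2]
2. k(e, cons(b, cons(cons(cons(b, c), k(e, cons(b, cons(cons(e, b), c)))), k(cons(b, cons(cons(e, e), c)), cons(cons(c, e), cons(e, e))))))  →  k(e, cons(b, cons(cons(cons(b, c), b), k(cons(b, cons(cons(e, e), c)), cons(cons(c, e), cons(e, e))))))   [R3 at 2.2.1.2]
3. k(e, cons(b, cons(cons(cons(b, c), b), k(cons(b, cons(cons(e, e), c)), cons(cons(c, e), cons(e, e))))))  →  k(e, cons(b, cons(cons(cons(b, c), b), c)))   [R2 at 2.2.2]
4. k(e, cons(b, cons(cons(cons(b, c), b), c)))  →  b   [R3 at ε]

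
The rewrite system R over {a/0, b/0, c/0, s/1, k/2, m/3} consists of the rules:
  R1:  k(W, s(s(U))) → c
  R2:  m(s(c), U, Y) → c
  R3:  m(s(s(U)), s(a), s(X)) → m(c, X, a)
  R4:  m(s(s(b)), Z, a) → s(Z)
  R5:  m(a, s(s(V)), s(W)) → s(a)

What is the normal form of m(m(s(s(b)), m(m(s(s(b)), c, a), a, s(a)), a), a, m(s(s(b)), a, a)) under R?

c

1. m(m(s(s(b)), m(m(s(s(b)), c, a), a, s(a)), a), a, m(s(s(b)), a, a))  →  m(s(m(m(s(s(b)), c, a), a, s(a))), a, m(s(s(b)), a, a))   [R4 at 1]
2. m(s(m(m(s(s(b)), c, a), a, s(a))), a, m(s(s(b)), a, a))  →  m(s(m(s(c), a, s(a))), a, m(s(s(b)), a, a))   [R4 at 1.1.1]
3. m(s(m(s(c), a, s(a))), a, m(s(s(b)), a, a))  →  m(s(c), a, m(s(s(b)), a, a))   [R2 at 1.1]
4. m(s(c), a, m(s(s(b)), a, a))  →  c   [R2 at ε]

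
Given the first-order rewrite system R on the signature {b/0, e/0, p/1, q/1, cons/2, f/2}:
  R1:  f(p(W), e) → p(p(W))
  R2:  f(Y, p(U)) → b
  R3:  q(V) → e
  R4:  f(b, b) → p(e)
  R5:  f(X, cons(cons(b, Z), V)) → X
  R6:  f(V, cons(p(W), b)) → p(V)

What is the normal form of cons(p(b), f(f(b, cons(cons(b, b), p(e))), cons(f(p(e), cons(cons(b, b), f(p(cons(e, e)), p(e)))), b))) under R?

1. cons(p(b), f(f(b, cons(cons(b, b), p(e))), cons(f(p(e), cons(cons(b, b), f(p(cons(e, e)), p(e)))), b)))  →  cons(p(b), f(b, cons(f(p(e), cons(cons(b, b), f(p(cons(e, e)), p(e)))), b)))   [R5 at 2.1]
2. cons(p(b), f(b, cons(f(p(e), cons(cons(b, b), f(p(cons(e, e)), p(e)))), b)))  →  cons(p(b), f(b, cons(p(e), b)))   [R5 at 2.2.1]
3. cons(p(b), f(b, cons(p(e), b)))  →  cons(p(b), p(b))   [R6 at 2]

cons(p(b), p(b))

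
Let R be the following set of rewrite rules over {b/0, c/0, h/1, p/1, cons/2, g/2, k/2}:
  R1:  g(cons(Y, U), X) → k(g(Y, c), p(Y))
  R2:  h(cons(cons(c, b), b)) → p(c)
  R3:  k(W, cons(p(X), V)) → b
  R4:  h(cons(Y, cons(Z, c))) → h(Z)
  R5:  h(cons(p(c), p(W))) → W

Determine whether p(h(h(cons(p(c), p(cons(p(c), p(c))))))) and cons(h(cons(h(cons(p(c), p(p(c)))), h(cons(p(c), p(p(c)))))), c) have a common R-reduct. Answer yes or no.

no — NF(t₁) = p(c), NF(t₂) = cons(c, c)

Reduce t₁ = p(h(h(cons(p(c), p(cons(p(c), p(c))))))):
1. p(h(h(cons(p(c), p(cons(p(c), p(c)))))))  →  p(h(cons(p(c), p(c))))   [R5 at 1.1]
2. p(h(cons(p(c), p(c))))  →  p(c)   [R5 at 1]

Reduce t₂ = cons(h(cons(h(cons(p(c), p(p(c)))), h(cons(p(c), p(p(c)))))), c):
1. cons(h(cons(h(cons(p(c), p(p(c)))), h(cons(p(c), p(p(c)))))), c)  →  cons(h(cons(p(c), h(cons(p(c), p(p(c)))))), c)   [R5 at 1.1.1]
2. cons(h(cons(p(c), h(cons(p(c), p(p(c)))))), c)  →  cons(h(cons(p(c), p(c))), c)   [R5 at 1.1.2]
3. cons(h(cons(p(c), p(c))), c)  →  cons(c, c)   [R5 at 1]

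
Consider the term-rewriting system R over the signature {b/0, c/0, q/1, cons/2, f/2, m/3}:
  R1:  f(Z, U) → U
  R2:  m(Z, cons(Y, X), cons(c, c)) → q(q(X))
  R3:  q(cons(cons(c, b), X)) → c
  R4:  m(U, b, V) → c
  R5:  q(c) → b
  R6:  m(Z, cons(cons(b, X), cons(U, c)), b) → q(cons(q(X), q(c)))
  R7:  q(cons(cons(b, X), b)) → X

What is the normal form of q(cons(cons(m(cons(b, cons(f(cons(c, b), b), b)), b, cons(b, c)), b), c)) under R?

1. q(cons(cons(m(cons(b, cons(f(cons(c, b), b), b)), b, cons(b, c)), b), c))  →  q(cons(cons(c, b), c))   [R4 at 1.1.1]
2. q(cons(cons(c, b), c))  →  c   [R3 at ε]

c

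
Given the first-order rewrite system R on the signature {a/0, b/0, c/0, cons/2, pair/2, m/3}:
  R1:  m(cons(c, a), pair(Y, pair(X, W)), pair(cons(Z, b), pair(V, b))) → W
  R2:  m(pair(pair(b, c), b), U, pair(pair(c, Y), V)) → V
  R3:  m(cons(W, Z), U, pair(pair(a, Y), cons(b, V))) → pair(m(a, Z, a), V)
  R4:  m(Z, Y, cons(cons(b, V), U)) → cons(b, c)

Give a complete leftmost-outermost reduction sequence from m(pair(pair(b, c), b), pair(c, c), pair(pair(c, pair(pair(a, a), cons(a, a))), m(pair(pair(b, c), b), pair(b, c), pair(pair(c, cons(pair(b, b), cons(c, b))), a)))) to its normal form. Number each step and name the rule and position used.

1. m(pair(pair(b, c), b), pair(c, c), pair(pair(c, pair(pair(a, a), cons(a, a))), m(pair(pair(b, c), b), pair(b, c), pair(pair(c, cons(pair(b, b), cons(c, b))), a))))  →  m(pair(pair(b, c), b), pair(b, c), pair(pair(c, cons(pair(b, b), cons(c, b))), a))   [R2 at ε]
2. m(pair(pair(b, c), b), pair(b, c), pair(pair(c, cons(pair(b, b), cons(c, b))), a))  →  a   [R2 at ε]

a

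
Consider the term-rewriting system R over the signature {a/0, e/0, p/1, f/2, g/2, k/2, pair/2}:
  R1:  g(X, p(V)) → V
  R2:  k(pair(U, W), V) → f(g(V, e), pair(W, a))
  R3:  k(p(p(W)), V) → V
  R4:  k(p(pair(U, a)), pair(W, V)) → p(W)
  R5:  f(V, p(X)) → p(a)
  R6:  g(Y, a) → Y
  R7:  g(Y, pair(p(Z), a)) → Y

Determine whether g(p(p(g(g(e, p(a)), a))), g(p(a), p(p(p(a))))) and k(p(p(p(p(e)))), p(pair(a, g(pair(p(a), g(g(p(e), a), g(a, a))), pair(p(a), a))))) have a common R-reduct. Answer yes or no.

no — NF(t₁) = p(a), NF(t₂) = p(pair(a, pair(p(a), p(e))))

Reduce t₁ = g(p(p(g(g(e, p(a)), a))), g(p(a), p(p(p(a))))):
1. g(p(p(g(g(e, p(a)), a))), g(p(a), p(p(p(a)))))  →  g(p(p(g(e, p(a)))), g(p(a), p(p(p(a)))))   [R6 at 1.1.1]
2. g(p(p(g(e, p(a)))), g(p(a), p(p(p(a)))))  →  g(p(p(a)), g(p(a), p(p(p(a)))))   [R1 at 1.1.1]
3. g(p(p(a)), g(p(a), p(p(p(a)))))  →  g(p(p(a)), p(p(a)))   [R1 at 2]
4. g(p(p(a)), p(p(a)))  →  p(a)   [R1 at ε]

Reduce t₂ = k(p(p(p(p(e)))), p(pair(a, g(pair(p(a), g(g(p(e), a), g(a, a))), pair(p(a), a))))):
1. k(p(p(p(p(e)))), p(pair(a, g(pair(p(a), g(g(p(e), a), g(a, a))), pair(p(a), a)))))  →  p(pair(a, g(pair(p(a), g(g(p(e), a), g(a, a))), pair(p(a), a))))   [R3 at ε]
2. p(pair(a, g(pair(p(a), g(g(p(e), a), g(a, a))), pair(p(a), a))))  →  p(pair(a, pair(p(a), g(g(p(e), a), g(a, a)))))   [R7 at 1.2]
3. p(pair(a, pair(p(a), g(g(p(e), a), g(a, a)))))  →  p(pair(a, pair(p(a), g(p(e), g(a, a)))))   [R6 at 1.2.2.1]
4. p(pair(a, pair(p(a), g(p(e), g(a, a)))))  →  p(pair(a, pair(p(a), g(p(e), a))))   [R6 at 1.2.2.2]
5. p(pair(a, pair(p(a), g(p(e), a))))  →  p(pair(a, pair(p(a), p(e))))   [R6 at 1.2.2]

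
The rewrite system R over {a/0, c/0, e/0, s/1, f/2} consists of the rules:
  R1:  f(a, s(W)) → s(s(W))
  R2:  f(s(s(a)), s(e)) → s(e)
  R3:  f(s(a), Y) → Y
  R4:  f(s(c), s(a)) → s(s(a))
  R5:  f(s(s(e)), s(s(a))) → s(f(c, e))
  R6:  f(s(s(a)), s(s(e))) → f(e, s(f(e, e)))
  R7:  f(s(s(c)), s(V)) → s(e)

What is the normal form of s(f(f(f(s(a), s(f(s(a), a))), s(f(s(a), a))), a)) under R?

1. s(f(f(f(s(a), s(f(s(a), a))), s(f(s(a), a))), a))  →  s(f(f(s(f(s(a), a)), s(f(s(a), a))), a))   [R3 at 1.1.1]
2. s(f(f(s(f(s(a), a)), s(f(s(a), a))), a))  →  s(f(f(s(a), s(f(s(a), a))), a))   [R3 at 1.1.1.1]
3. s(f(f(s(a), s(f(s(a), a))), a))  →  s(f(s(f(s(a), a)), a))   [R3 at 1.1]
4. s(f(s(f(s(a), a)), a))  →  s(f(s(a), a))   [R3 at 1.1.1]
5. s(f(s(a), a))  →  s(a)   [R3 at 1]

s(a)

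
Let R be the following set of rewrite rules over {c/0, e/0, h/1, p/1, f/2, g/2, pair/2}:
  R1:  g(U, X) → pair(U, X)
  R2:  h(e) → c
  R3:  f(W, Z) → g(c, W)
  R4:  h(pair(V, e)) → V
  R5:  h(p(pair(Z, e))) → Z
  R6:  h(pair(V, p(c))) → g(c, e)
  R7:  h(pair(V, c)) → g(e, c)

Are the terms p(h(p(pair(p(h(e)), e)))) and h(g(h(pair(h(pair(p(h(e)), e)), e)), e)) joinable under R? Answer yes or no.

Reduce t₁ = p(h(p(pair(p(h(e)), e)))):
1. p(h(p(pair(p(h(e)), e))))  →  p(p(h(e)))   [R5 at 1]
2. p(p(h(e)))  →  p(p(c))   [R2 at 1.1]

Reduce t₂ = h(g(h(pair(h(pair(p(h(e)), e)), e)), e)):
1. h(g(h(pair(h(pair(p(h(e)), e)), e)), e))  →  h(pair(h(pair(h(pair(p(h(e)), e)), e)), e))   [R1 at 1]
2. h(pair(h(pair(h(pair(p(h(e)), e)), e)), e))  →  h(pair(h(pair(p(h(e)), e)), e))   [R4 at ε]
3. h(pair(h(pair(p(h(e)), e)), e))  →  h(pair(p(h(e)), e))   [R4 at ε]
4. h(pair(p(h(e)), e))  →  p(h(e))   [R4 at ε]
5. p(h(e))  →  p(c)   [R2 at 1]

no — NF(t₁) = p(p(c)), NF(t₂) = p(c)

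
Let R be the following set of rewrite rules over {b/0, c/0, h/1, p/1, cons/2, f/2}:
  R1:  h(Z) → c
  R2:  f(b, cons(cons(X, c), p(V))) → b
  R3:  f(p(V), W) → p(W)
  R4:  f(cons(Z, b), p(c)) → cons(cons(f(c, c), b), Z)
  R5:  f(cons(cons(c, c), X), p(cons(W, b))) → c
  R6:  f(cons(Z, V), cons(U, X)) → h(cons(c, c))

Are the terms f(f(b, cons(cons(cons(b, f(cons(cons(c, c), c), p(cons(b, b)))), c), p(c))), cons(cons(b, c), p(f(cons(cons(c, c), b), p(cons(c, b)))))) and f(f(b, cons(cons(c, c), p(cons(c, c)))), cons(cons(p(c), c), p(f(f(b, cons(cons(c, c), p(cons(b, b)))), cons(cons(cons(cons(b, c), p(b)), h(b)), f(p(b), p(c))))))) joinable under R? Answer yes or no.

Reduce t₁ = f(f(b, cons(cons(cons(b, f(cons(cons(c, c), c), p(cons(b, b)))), c), p(c))), cons(cons(b, c), p(f(cons(cons(c, c), b), p(cons(c, b)))))):
1. f(f(b, cons(cons(cons(b, f(cons(cons(c, c), c), p(cons(b, b)))), c), p(c))), cons(cons(b, c), p(f(cons(cons(c, c), b), p(cons(c, b))))))  →  f(b, cons(cons(b, c), p(f(cons(cons(c, c), b), p(cons(c, b))))))   [R2 at 1]
2. f(b, cons(cons(b, c), p(f(cons(cons(c, c), b), p(cons(c, b))))))  →  b   [R2 at ε]

Reduce t₂ = f(f(b, cons(cons(c, c), p(cons(c, c)))), cons(cons(p(c), c), p(f(f(b, cons(cons(c, c), p(cons(b, b)))), cons(cons(cons(cons(b, c), p(b)), h(b)), f(p(b), p(c))))))):
1. f(f(b, cons(cons(c, c), p(cons(c, c)))), cons(cons(p(c), c), p(f(f(b, cons(cons(c, c), p(cons(b, b)))), cons(cons(cons(cons(b, c), p(b)), h(b)), f(p(b), p(c)))))))  →  f(b, cons(cons(p(c), c), p(f(f(b, cons(cons(c, c), p(cons(b, b)))), cons(cons(cons(cons(b, c), p(b)), h(b)), f(p(b), p(c)))))))   [R2 at 1]
2. f(b, cons(cons(p(c), c), p(f(f(b, cons(cons(c, c), p(cons(b, b)))), cons(cons(cons(cons(b, c), p(b)), h(b)), f(p(b), p(c)))))))  →  b   [R2 at ε]

yes — NF(t₁) = b, NF(t₂) = b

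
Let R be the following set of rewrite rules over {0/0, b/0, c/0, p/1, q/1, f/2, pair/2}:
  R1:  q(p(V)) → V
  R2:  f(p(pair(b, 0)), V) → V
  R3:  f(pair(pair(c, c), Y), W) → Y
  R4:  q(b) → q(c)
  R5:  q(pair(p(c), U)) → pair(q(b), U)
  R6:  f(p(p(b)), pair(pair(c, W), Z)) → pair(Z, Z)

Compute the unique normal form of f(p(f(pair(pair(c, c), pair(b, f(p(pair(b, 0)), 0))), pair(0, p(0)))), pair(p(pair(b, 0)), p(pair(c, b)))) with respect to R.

pair(p(pair(b, 0)), p(pair(c, b)))

1. f(p(f(pair(pair(c, c), pair(b, f(p(pair(b, 0)), 0))), pair(0, p(0)))), pair(p(pair(b, 0)), p(pair(c, b))))  →  f(p(pair(b, f(p(pair(b, 0)), 0))), pair(p(pair(b, 0)), p(pair(c, b))))   [R3 at 1.1]
2. f(p(pair(b, f(p(pair(b, 0)), 0))), pair(p(pair(b, 0)), p(pair(c, b))))  →  f(p(pair(b, 0)), pair(p(pair(b, 0)), p(pair(c, b))))   [R2 at 1.1.2]
3. f(p(pair(b, 0)), pair(p(pair(b, 0)), p(pair(c, b))))  →  pair(p(pair(b, 0)), p(pair(c, b)))   [R2 at ε]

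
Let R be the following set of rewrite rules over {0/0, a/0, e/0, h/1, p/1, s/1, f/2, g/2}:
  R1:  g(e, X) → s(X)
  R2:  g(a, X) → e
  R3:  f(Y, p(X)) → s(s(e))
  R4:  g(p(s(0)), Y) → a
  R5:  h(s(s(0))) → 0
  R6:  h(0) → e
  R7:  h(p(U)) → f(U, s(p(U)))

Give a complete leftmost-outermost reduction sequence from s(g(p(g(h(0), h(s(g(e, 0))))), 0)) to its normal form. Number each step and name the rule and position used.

s(a)

1. s(g(p(g(h(0), h(s(g(e, 0))))), 0))  →  s(g(p(g(e, h(s(g(e, 0))))), 0))   [R6 at 1.1.1.1]
2. s(g(p(g(e, h(s(g(e, 0))))), 0))  →  s(g(p(s(h(s(g(e, 0))))), 0))   [R1 at 1.1.1]
3. s(g(p(s(h(s(g(e, 0))))), 0))  →  s(g(p(s(h(s(s(0))))), 0))   [R1 at 1.1.1.1.1.1]
4. s(g(p(s(h(s(s(0))))), 0))  →  s(g(p(s(0)), 0))   [R5 at 1.1.1.1]
5. s(g(p(s(0)), 0))  →  s(a)   [R4 at 1]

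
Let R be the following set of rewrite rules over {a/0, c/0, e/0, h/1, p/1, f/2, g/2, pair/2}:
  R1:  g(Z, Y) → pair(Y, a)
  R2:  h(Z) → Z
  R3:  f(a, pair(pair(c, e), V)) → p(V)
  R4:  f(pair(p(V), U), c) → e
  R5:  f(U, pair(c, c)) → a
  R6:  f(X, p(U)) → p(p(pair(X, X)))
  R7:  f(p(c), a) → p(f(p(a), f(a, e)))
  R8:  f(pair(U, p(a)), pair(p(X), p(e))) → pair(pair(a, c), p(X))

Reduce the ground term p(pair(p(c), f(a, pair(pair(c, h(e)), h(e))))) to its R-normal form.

1. p(pair(p(c), f(a, pair(pair(c, h(e)), h(e)))))  →  p(pair(p(c), f(a, pair(pair(c, e), h(e)))))   [R2 at 1.2.2.1.2]
2. p(pair(p(c), f(a, pair(pair(c, e), h(e)))))  →  p(pair(p(c), p(h(e))))   [R3 at 1.2]
3. p(pair(p(c), p(h(e))))  →  p(pair(p(c), p(e)))   [R2 at 1.2.1]

p(pair(p(c), p(e)))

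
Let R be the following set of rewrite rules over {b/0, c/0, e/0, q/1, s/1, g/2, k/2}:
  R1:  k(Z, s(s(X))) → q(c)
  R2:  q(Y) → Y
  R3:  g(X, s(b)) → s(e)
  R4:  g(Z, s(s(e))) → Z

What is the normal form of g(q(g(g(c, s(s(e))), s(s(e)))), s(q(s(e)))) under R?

c

1. g(q(g(g(c, s(s(e))), s(s(e)))), s(q(s(e))))  →  g(g(g(c, s(s(e))), s(s(e))), s(q(s(e))))   [R2 at 1]
2. g(g(g(c, s(s(e))), s(s(e))), s(q(s(e))))  →  g(g(c, s(s(e))), s(q(s(e))))   [R4 at 1]
3. g(g(c, s(s(e))), s(q(s(e))))  →  g(c, s(q(s(e))))   [R4 at 1]
4. g(c, s(q(s(e))))  →  g(c, s(s(e)))   [R2 at 2.1]
5. g(c, s(s(e)))  →  c   [R4 at ε]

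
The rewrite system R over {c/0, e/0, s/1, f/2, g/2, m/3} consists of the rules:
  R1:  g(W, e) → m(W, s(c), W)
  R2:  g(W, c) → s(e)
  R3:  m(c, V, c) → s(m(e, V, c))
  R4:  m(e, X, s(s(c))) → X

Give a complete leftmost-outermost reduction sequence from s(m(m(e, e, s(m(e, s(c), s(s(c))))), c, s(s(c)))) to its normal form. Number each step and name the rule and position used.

1. s(m(m(e, e, s(m(e, s(c), s(s(c))))), c, s(s(c))))  →  s(m(m(e, e, s(s(c))), c, s(s(c))))   [R4 at 1.1.3.1]
2. s(m(m(e, e, s(s(c))), c, s(s(c))))  →  s(m(e, c, s(s(c))))   [R4 at 1.1]
3. s(m(e, c, s(s(c))))  →  s(c)   [R4 at 1]

s(c)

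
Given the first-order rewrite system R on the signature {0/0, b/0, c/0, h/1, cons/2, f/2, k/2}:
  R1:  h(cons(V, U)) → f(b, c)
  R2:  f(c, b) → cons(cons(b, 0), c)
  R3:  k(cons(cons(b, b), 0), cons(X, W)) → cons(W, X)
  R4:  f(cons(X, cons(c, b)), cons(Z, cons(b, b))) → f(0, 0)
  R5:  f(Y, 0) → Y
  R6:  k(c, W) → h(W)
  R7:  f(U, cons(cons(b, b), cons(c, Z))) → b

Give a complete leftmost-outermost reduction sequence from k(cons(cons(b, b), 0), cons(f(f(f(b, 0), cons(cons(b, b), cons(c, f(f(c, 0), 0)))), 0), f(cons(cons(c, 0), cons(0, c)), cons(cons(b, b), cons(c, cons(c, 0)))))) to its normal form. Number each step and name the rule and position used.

1. k(cons(cons(b, b), 0), cons(f(f(f(b, 0), cons(cons(b, b), cons(c, f(f(c, 0), 0)))), 0), f(cons(cons(c, 0), cons(0, c)), cons(cons(b, b), cons(c, cons(c, 0))))))  →  cons(f(cons(cons(c, 0), cons(0, c)), cons(cons(b, b), cons(c, cons(c, 0)))), f(f(f(b, 0), cons(cons(b, b), cons(c, f(f(c, 0), 0)))), 0))   [R3 at ε]
2. cons(f(cons(cons(c, 0), cons(0, c)), cons(cons(b, b), cons(c, cons(c, 0)))), f(f(f(b, 0), cons(cons(b, b), cons(c, f(f(c, 0), 0)))), 0))  →  cons(b, f(f(f(b, 0), cons(cons(b, b), cons(c, f(f(c, 0), 0)))), 0))   [R7 at 1]
3. cons(b, f(f(f(b, 0), cons(cons(b, b), cons(c, f(f(c, 0), 0)))), 0))  →  cons(b, f(f(b, 0), cons(cons(b, b), cons(c, f(f(c, 0), 0)))))   [R5 at 2]
4. cons(b, f(f(b, 0), cons(cons(b, b), cons(c, f(f(c, 0), 0)))))  →  cons(b, b)   [R7 at 2]

cons(b, b)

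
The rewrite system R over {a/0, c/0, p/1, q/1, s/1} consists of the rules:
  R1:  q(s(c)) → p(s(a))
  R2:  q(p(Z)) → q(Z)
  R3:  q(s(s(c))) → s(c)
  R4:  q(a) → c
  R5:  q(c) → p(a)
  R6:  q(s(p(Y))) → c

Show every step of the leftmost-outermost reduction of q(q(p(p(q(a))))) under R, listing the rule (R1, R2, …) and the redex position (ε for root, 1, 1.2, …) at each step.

c

1. q(q(p(p(q(a)))))  →  q(q(p(q(a))))   [R2 at 1]
2. q(q(p(q(a))))  →  q(q(q(a)))   [R2 at 1]
3. q(q(q(a)))  →  q(q(c))   [R4 at 1.1]
4. q(q(c))  →  q(p(a))   [R5 at 1]
5. q(p(a))  →  q(a)   [R2 at ε]
6. q(a)  →  c   [R4 at ε]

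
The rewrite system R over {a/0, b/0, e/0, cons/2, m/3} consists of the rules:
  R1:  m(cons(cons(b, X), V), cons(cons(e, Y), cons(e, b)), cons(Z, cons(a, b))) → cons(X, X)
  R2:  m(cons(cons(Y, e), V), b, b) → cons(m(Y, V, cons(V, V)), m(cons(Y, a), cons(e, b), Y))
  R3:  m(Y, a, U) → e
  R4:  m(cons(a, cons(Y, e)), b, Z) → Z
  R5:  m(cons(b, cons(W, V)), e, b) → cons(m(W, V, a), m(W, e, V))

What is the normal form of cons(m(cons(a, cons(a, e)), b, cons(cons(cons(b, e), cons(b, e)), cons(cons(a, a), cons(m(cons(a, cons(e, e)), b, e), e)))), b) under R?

1. cons(m(cons(a, cons(a, e)), b, cons(cons(cons(b, e), cons(b, e)), cons(cons(a, a), cons(m(cons(a, cons(e, e)), b, e), e)))), b)  →  cons(cons(cons(cons(b, e), cons(b, e)), cons(cons(a, a), cons(m(cons(a, cons(e, e)), b, e), e))), b)   [R4 at 1]
2. cons(cons(cons(cons(b, e), cons(b, e)), cons(cons(a, a), cons(m(cons(a, cons(e, e)), b, e), e))), b)  →  cons(cons(cons(cons(b, e), cons(b, e)), cons(cons(a, a), cons(e, e))), b)   [R4 at 1.2.2.1]

cons(cons(cons(cons(b, e), cons(b, e)), cons(cons(a, a), cons(e, e))), b)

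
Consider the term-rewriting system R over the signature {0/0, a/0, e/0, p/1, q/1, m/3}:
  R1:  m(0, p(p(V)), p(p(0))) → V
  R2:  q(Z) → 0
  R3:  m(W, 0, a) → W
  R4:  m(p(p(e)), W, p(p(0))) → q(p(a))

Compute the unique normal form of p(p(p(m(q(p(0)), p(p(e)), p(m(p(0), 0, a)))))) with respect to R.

p(p(p(e)))

1. p(p(p(m(q(p(0)), p(p(e)), p(m(p(0), 0, a))))))  →  p(p(p(m(0, p(p(e)), p(m(p(0), 0, a))))))   [R2 at 1.1.1.1]
2. p(p(p(m(0, p(p(e)), p(m(p(0), 0, a))))))  →  p(p(p(m(0, p(p(e)), p(p(0))))))   [R3 at 1.1.1.3.1]
3. p(p(p(m(0, p(p(e)), p(p(0))))))  →  p(p(p(e)))   [R1 at 1.1.1]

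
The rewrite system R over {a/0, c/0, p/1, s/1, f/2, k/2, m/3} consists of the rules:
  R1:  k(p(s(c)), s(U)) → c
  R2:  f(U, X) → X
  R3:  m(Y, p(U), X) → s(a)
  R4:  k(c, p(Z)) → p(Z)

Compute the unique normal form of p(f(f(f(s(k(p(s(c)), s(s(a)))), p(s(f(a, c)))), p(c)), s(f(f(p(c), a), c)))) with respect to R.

1. p(f(f(f(s(k(p(s(c)), s(s(a)))), p(s(f(a, c)))), p(c)), s(f(f(p(c), a), c))))  →  p(s(f(f(p(c), a), c)))   [R2 at 1]
2. p(s(f(f(p(c), a), c)))  →  p(s(c))   [R2 at 1.1]

p(s(c))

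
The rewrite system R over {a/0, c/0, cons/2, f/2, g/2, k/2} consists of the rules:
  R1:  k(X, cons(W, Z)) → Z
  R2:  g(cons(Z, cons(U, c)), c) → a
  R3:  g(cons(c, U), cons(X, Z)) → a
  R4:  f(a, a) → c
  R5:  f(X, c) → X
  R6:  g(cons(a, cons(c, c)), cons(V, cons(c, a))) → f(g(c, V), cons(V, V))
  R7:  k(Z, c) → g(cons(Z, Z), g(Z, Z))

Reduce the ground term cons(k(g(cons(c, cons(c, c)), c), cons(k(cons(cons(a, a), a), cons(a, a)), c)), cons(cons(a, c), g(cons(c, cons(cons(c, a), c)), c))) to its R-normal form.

1. cons(k(g(cons(c, cons(c, c)), c), cons(k(cons(cons(a, a), a), cons(a, a)), c)), cons(cons(a, c), g(cons(c, cons(cons(c, a), c)), c)))  →  cons(c, cons(cons(a, c), g(cons(c, cons(cons(c, a), c)), c)))   [R1 at 1]
2. cons(c, cons(cons(a, c), g(cons(c, cons(cons(c, a), c)), c)))  →  cons(c, cons(cons(a, c), a))   [R2 at 2.2]

cons(c, cons(cons(a, c), a))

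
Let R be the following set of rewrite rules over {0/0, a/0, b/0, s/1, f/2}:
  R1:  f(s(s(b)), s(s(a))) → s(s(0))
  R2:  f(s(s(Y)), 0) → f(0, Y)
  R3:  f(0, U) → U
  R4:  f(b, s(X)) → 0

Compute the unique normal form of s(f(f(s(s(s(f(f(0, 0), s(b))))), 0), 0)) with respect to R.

1. s(f(f(s(s(s(f(f(0, 0), s(b))))), 0), 0))  →  s(f(f(0, s(f(f(0, 0), s(b)))), 0))   [R2 at 1.1]
2. s(f(f(0, s(f(f(0, 0), s(b)))), 0))  →  s(f(s(f(f(0, 0), s(b))), 0))   [R3 at 1.1]
3. s(f(s(f(f(0, 0), s(b))), 0))  →  s(f(s(f(0, s(b))), 0))   [R3 at 1.1.1.1]
4. s(f(s(f(0, s(b))), 0))  →  s(f(s(s(b)), 0))   [R3 at 1.1.1]
5. s(f(s(s(b)), 0))  →  s(f(0, b))   [R2 at 1]
6. s(f(0, b))  →  s(b)   [R3 at 1]

s(b)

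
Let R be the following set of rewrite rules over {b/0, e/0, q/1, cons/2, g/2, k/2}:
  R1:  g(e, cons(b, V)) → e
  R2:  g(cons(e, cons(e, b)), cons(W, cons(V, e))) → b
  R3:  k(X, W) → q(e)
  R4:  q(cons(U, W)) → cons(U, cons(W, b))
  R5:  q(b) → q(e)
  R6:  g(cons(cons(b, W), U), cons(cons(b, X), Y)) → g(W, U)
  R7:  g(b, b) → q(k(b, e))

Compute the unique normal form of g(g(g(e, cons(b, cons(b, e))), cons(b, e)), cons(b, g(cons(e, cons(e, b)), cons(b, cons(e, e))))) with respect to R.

e

1. g(g(g(e, cons(b, cons(b, e))), cons(b, e)), cons(b, g(cons(e, cons(e, b)), cons(b, cons(e, e)))))  →  g(g(e, cons(b, e)), cons(b, g(cons(e, cons(e, b)), cons(b, cons(e, e)))))   [R1 at 1.1]
2. g(g(e, cons(b, e)), cons(b, g(cons(e, cons(e, b)), cons(b, cons(e, e)))))  →  g(e, cons(b, g(cons(e, cons(e, b)), cons(b, cons(e, e)))))   [R1 at 1]
3. g(e, cons(b, g(cons(e, cons(e, b)), cons(b, cons(e, e)))))  →  e   [R1 at ε]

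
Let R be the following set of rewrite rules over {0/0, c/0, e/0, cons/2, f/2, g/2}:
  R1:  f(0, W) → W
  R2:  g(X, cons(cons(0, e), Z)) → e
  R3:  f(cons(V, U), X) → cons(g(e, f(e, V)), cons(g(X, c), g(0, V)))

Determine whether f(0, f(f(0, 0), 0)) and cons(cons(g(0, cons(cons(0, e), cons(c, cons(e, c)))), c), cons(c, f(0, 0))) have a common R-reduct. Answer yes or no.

no — NF(t₁) = 0, NF(t₂) = cons(cons(e, c), cons(c, 0))

Reduce t₁ = f(0, f(f(0, 0), 0)):
1. f(0, f(f(0, 0), 0))  →  f(f(0, 0), 0)   [R1 at ε]
2. f(f(0, 0), 0)  →  f(0, 0)   [R1 at 1]
3. f(0, 0)  →  0   [R1 at ε]

Reduce t₂ = cons(cons(g(0, cons(cons(0, e), cons(c, cons(e, c)))), c), cons(c, f(0, 0))):
1. cons(cons(g(0, cons(cons(0, e), cons(c, cons(e, c)))), c), cons(c, f(0, 0)))  →  cons(cons(e, c), cons(c, f(0, 0)))   [R2 at 1.1]
2. cons(cons(e, c), cons(c, f(0, 0)))  →  cons(cons(e, c), cons(c, 0))   [R1 at 2.2]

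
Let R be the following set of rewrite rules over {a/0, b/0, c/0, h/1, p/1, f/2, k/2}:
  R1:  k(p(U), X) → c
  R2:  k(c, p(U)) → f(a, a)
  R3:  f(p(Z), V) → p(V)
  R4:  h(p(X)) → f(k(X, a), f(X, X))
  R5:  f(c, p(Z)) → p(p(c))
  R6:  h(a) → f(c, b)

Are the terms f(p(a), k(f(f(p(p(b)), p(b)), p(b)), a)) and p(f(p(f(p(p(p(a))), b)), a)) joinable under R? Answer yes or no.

Reduce t₁ = f(p(a), k(f(f(p(p(b)), p(b)), p(b)), a)):
1. f(p(a), k(f(f(p(p(b)), p(b)), p(b)), a))  →  p(k(f(f(p(p(b)), p(b)), p(b)), a))   [R3 at ε]
2. p(k(f(f(p(p(b)), p(b)), p(b)), a))  →  p(k(f(p(p(b)), p(b)), a))   [R3 at 1.1.1]
3. p(k(f(p(p(b)), p(b)), a))  →  p(k(p(p(b)), a))   [R3 at 1.1]
4. p(k(p(p(b)), a))  →  p(c)   [R1 at 1]

Reduce t₂ = p(f(p(f(p(p(p(a))), b)), a)):
1. p(f(p(f(p(p(p(a))), b)), a))  →  p(p(a))   [R3 at 1]

no — NF(t₁) = p(c), NF(t₂) = p(p(a))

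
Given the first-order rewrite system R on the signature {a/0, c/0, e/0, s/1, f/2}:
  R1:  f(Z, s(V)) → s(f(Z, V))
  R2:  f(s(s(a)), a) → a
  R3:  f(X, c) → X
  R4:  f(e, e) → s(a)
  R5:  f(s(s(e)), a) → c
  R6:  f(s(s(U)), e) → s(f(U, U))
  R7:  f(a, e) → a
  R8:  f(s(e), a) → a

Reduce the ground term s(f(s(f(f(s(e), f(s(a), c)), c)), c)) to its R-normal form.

1. s(f(s(f(f(s(e), f(s(a), c)), c)), c))  →  s(s(f(f(s(e), f(s(a), c)), c)))   [R3 at 1]
2. s(s(f(f(s(e), f(s(a), c)), c)))  →  s(s(f(s(e), f(s(a), c))))   [R3 at 1.1]
3. s(s(f(s(e), f(s(a), c))))  →  s(s(f(s(e), s(a))))   [R3 at 1.1.2]
4. s(s(f(s(e), s(a))))  →  s(s(s(f(s(e), a))))   [R1 at 1.1]
5. s(s(s(f(s(e), a))))  →  s(s(s(a)))   [R8 at 1.1.1]

s(s(s(a)))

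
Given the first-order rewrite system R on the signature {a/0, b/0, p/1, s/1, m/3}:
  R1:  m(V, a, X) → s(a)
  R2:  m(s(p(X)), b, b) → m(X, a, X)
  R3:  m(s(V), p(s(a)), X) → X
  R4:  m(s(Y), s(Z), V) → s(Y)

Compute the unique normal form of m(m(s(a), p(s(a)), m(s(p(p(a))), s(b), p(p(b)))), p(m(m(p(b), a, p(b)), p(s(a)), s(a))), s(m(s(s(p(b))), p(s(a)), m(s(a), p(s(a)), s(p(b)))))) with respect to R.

1. m(m(s(a), p(s(a)), m(s(p(p(a))), s(b), p(p(b)))), p(m(m(p(b), a, p(b)), p(s(a)), s(a))), s(m(s(s(p(b))), p(s(a)), m(s(a), p(s(a)), s(p(b))))))  →  m(m(s(p(p(a))), s(b), p(p(b))), p(m(m(p(b), a, p(b)), p(s(a)), s(a))), s(m(s(s(p(b))), p(s(a)), m(s(a), p(s(a)), s(p(b))))))   [R3 at 1]
2. m(m(s(p(p(a))), s(b), p(p(b))), p(m(m(p(b), a, p(b)), p(s(a)), s(a))), s(m(s(s(p(b))), p(s(a)), m(s(a), p(s(a)), s(p(b))))))  →  m(s(p(p(a))), p(m(m(p(b), a, p(b)), p(s(a)), s(a))), s(m(s(s(p(b))), p(s(a)), m(s(a), p(s(a)), s(p(b))))))   [R4 at 1]
3. m(s(p(p(a))), p(m(m(p(b), a, p(b)), p(s(a)), s(a))), s(m(s(s(p(b))), p(s(a)), m(s(a), p(s(a)), s(p(b))))))  →  m(s(p(p(a))), p(m(s(a), p(s(a)), s(a))), s(m(s(s(p(b))), p(s(a)), m(s(a), p(s(a)), s(p(b))))))   [R1 at 2.1.1]
4. m(s(p(p(a))), p(m(s(a), p(s(a)), s(a))), s(m(s(s(p(b))), p(s(a)), m(s(a), p(s(a)), s(p(b))))))  →  m(s(p(p(a))), p(s(a)), s(m(s(s(p(b))), p(s(a)), m(s(a), p(s(a)), s(p(b))))))   [R3 at 2.1]
5. m(s(p(p(a))), p(s(a)), s(m(s(s(p(b))), p(s(a)), m(s(a), p(s(a)), s(p(b))))))  →  s(m(s(s(p(b))), p(s(a)), m(s(a), p(s(a)), s(p(b)))))   [R3 at ε]
6. s(m(s(s(p(b))), p(s(a)), m(s(a), p(s(a)), s(p(b)))))  →  s(m(s(a), p(s(a)), s(p(b))))   [R3 at 1]
7. s(m(s(a), p(s(a)), s(p(b))))  →  s(s(p(b)))   [R3 at 1]

s(s(p(b)))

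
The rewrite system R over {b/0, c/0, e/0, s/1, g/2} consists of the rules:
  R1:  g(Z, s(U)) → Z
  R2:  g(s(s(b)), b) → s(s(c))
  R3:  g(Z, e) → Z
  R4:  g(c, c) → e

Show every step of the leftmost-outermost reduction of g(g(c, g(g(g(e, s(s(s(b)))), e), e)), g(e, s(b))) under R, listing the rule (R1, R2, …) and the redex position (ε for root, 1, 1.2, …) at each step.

c

1. g(g(c, g(g(g(e, s(s(s(b)))), e), e)), g(e, s(b)))  →  g(g(c, g(g(e, s(s(s(b)))), e)), g(e, s(b)))   [R3 at 1.2]
2. g(g(c, g(g(e, s(s(s(b)))), e)), g(e, s(b)))  →  g(g(c, g(e, s(s(s(b))))), g(e, s(b)))   [R3 at 1.2]
3. g(g(c, g(e, s(s(s(b))))), g(e, s(b)))  →  g(g(c, e), g(e, s(b)))   [R1 at 1.2]
4. g(g(c, e), g(e, s(b)))  →  g(c, g(e, s(b)))   [R3 at 1]
5. g(c, g(e, s(b)))  →  g(c, e)   [R1 at 2]
6. g(c, e)  →  c   [R3 at ε]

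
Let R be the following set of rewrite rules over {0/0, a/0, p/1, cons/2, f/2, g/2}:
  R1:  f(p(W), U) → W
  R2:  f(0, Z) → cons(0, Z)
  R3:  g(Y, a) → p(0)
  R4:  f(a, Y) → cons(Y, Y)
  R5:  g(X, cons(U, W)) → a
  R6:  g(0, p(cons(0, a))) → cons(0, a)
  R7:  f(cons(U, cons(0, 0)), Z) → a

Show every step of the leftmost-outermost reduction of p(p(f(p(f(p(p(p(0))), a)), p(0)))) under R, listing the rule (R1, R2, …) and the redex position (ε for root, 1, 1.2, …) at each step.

p(p(p(p(0))))

1. p(p(f(p(f(p(p(p(0))), a)), p(0))))  →  p(p(f(p(p(p(0))), a)))   [R1 at 1.1]
2. p(p(f(p(p(p(0))), a)))  →  p(p(p(p(0))))   [R1 at 1.1]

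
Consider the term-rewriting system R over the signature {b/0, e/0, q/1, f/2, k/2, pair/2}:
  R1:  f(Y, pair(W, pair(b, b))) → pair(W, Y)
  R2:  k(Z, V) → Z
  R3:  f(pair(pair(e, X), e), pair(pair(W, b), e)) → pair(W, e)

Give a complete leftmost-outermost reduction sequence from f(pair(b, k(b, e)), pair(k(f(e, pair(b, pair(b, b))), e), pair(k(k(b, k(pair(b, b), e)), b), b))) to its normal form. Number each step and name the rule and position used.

1. f(pair(b, k(b, e)), pair(k(f(e, pair(b, pair(b, b))), e), pair(k(k(b, k(pair(b, b), e)), b), b)))  →  f(pair(b, b), pair(k(f(e, pair(b, pair(b, b))), e), pair(k(k(b, k(pair(b, b), e)), b), b)))   [R2 at 1.2]
2. f(pair(b, b), pair(k(f(e, pair(b, pair(b, b))), e), pair(k(k(b, k(pair(b, b), e)), b), b)))  →  f(pair(b, b), pair(f(e, pair(b, pair(b, b))), pair(k(k(b, k(pair(b, b), e)), b), b)))   [R2 at 2.1]
3. f(pair(b, b), pair(f(e, pair(b, pair(b, b))), pair(k(k(b, k(pair(b, b), e)), b), b)))  →  f(pair(b, b), pair(pair(b, e), pair(k(k(b, k(pair(b, b), e)), b), b)))   [R1 at 2.1]
4. f(pair(b, b), pair(pair(b, e), pair(k(k(b, k(pair(b, b), e)), b), b)))  →  f(pair(b, b), pair(pair(b, e), pair(k(b, k(pair(b, b), e)), b)))   [R2 at 2.2.1]
5. f(pair(b, b), pair(pair(b, e), pair(k(b, k(pair(b, b), e)), b)))  →  f(pair(b, b), pair(pair(b, e), pair(b, b)))   [R2 at 2.2.1]
6. f(pair(b, b), pair(pair(b, e), pair(b, b)))  →  pair(pair(b, e), pair(b, b))   [R1 at ε]

pair(pair(b, e), pair(b, b))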